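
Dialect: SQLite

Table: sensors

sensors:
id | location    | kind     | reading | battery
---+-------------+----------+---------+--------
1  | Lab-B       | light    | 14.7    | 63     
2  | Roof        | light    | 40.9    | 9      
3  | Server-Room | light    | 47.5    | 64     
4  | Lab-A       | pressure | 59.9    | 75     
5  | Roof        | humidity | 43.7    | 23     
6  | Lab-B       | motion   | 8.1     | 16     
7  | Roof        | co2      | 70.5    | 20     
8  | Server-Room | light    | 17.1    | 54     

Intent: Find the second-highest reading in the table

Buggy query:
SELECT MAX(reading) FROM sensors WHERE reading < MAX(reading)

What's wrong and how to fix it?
Bug: MAX(reading) on the right of the comparison is an aggregate-in-WHERE error

Fix: Put the inner MAX in a scalar subquery

Corrected query:
SELECT MAX(reading) FROM sensors WHERE reading < (SELECT MAX(reading) FROM sensors)

Result:
MAX(reading)
------------
59.9        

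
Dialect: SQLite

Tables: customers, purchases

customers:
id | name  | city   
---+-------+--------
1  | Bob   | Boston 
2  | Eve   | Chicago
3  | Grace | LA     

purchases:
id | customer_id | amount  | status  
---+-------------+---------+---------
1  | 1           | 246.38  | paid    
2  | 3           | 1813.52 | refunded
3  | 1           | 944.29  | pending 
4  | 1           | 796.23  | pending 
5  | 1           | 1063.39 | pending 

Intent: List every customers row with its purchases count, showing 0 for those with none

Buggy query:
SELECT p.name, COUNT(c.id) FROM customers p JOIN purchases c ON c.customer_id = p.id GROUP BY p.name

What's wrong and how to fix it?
Bug: INNER JOIN drops customers rows that have no matching purchases rows

Fix: Switch to LEFT JOIN to retain unmatched parent rows

Corrected query:
SELECT p.name, COUNT(c.id) FROM customers p LEFT JOIN purchases c ON c.customer_id = p.id GROUP BY p.name

Result:
name  | COUNT(c.id)
------+------------
Bob   | 4          
Eve   | 0          
Grace | 1          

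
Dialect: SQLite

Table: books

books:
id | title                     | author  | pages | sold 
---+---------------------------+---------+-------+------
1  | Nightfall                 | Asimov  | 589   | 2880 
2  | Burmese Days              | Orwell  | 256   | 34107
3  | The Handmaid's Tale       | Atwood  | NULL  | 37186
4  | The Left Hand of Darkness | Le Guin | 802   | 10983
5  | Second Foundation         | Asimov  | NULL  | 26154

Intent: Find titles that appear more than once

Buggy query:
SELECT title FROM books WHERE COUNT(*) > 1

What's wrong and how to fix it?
Bug: WHERE can't reference COUNT(*); aggregates are computed after WHERE

Fix: Group first, then use HAVING for the count condition

Corrected query:
SELECT title FROM books GROUP BY title HAVING COUNT(*) > 1

Result:
(no rows)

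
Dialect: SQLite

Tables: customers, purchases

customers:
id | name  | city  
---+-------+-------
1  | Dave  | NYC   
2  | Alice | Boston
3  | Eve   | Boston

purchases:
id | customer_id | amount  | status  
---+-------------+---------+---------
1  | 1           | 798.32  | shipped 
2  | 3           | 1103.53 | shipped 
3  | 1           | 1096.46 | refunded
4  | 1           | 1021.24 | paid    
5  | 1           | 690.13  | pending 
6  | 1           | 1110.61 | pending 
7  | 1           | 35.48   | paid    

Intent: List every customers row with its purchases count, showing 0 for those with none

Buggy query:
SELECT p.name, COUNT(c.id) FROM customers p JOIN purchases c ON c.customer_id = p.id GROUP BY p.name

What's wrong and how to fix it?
Bug: An inner join excludes parents with zero children

Fix: Use LEFT JOIN so parents without children still appear (COUNT(c.id) gives 0)

Corrected query:
SELECT p.name, COUNT(c.id) FROM customers p LEFT JOIN purchases c ON c.customer_id = p.id GROUP BY p.name

Result:
name  | COUNT(c.id)
------+------------
Alice | 0          
Dave  | 6          
Eve   | 1          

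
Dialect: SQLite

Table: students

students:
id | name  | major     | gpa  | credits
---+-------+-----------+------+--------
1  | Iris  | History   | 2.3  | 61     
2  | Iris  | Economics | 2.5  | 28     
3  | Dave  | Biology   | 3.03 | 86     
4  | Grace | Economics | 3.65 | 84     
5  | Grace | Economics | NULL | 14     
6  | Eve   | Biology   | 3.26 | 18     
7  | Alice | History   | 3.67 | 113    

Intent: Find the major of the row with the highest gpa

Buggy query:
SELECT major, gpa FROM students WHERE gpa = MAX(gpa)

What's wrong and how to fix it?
Bug: MAX(gpa) is an aggregate and cannot be used directly in WHERE

Fix: Use a subquery: WHERE gpa = (SELECT MAX(gpa) FROM students)

Corrected query:
SELECT major, gpa FROM students WHERE gpa = (SELECT MAX(gpa) FROM students)

Result:
major   | gpa 
--------+-----
History | 3.67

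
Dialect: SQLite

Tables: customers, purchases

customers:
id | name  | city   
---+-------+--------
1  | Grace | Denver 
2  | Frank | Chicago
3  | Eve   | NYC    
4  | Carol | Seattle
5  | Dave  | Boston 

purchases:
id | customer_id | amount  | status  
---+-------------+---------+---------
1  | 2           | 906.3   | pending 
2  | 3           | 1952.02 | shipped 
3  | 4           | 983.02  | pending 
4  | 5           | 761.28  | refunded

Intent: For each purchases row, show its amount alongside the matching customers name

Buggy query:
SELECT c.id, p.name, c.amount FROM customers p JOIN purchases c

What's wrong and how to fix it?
Bug: Missing join condition: each purchases row is matched to all customers rows instead of just its own

Fix: Specify the join condition linking the foreign key to the parent id

Corrected query:
SELECT c.id, p.name, c.amount FROM customers p JOIN purchases c ON c.customer_id = p.id

Result:
id | name  | amount 
---+-------+--------
1  | Frank | 906.3  
2  | Eve   | 1952.02
3  | Carol | 983.02 
4  | Dave  | 761.28 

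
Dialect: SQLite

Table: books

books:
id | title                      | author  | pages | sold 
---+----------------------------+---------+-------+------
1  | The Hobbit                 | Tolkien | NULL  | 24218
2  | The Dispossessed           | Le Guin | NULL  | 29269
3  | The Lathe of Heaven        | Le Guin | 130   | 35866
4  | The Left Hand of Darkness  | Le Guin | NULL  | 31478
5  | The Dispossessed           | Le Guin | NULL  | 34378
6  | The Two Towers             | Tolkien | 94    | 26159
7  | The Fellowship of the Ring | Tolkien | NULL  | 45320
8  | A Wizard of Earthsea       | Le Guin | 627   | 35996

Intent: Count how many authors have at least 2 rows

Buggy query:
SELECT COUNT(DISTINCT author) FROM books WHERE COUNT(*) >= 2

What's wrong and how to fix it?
Bug: WHERE filters individual rows, not groups, so a group-level COUNT is invalid there

Fix: Use a subquery that GROUPs and filters with HAVING, then count its rows

Corrected query:
SELECT COUNT(*) FROM (SELECT author FROM books GROUP BY author HAVING COUNT(*) >= 2)

Result:
COUNT(*)
--------
2       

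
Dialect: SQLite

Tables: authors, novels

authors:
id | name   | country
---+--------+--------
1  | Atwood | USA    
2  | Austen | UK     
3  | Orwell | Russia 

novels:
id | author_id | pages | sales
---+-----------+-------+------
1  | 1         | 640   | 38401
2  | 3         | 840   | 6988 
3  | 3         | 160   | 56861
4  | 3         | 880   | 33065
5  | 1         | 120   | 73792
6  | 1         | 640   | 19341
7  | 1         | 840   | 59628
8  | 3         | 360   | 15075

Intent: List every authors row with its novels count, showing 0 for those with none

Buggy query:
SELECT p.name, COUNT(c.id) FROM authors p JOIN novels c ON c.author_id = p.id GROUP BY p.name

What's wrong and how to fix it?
Bug: An inner join excludes parents with zero children

Fix: Switch to LEFT JOIN to retain unmatched parent rows

Corrected query:
SELECT p.name, COUNT(c.id) FROM authors p LEFT JOIN novels c ON c.author_id = p.id GROUP BY p.name

Result:
name   | COUNT(c.id)
-------+------------
Atwood | 4          
Austen | 0          
Orwell | 4          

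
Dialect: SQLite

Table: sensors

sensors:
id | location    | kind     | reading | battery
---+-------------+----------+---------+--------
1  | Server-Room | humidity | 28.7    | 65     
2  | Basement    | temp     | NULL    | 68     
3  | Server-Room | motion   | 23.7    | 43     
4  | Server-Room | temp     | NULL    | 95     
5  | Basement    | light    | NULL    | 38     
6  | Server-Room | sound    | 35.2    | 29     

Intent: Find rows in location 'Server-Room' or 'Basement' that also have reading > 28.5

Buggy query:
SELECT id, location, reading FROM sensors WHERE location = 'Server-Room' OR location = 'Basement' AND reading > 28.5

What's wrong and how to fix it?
Bug: AND binds tighter than OR, so this parses as location = 'Server-Room' OR (location = 'Basement' AND reading > 28.5)

Fix: Add parentheses around the OR so the AND applies to both alternatives

Corrected query:
SELECT id, location, reading FROM sensors WHERE (location = 'Server-Room' OR location = 'Basement') AND reading > 28.5

Result:
id | location    | reading
---+-------------+--------
1  | Server-Room | 28.7   
6  | Server-Room | 35.2   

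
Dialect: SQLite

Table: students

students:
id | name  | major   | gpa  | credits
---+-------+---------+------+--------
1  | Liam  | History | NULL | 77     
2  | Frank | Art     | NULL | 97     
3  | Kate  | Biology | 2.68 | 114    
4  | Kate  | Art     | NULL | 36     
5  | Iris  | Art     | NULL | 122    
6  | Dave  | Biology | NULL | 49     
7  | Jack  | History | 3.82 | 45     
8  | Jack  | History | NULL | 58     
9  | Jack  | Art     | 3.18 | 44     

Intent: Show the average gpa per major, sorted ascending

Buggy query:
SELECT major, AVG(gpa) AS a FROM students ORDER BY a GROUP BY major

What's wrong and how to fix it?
Bug: GROUP BY must precede ORDER BY

Fix: Move ORDER BY to the end, after GROUP BY

Corrected query:
SELECT major, AVG(gpa) AS a FROM students GROUP BY major ORDER BY a

Result:
major   | a   
--------+-----
Biology | 2.68
Art     | 3.18
History | 3.82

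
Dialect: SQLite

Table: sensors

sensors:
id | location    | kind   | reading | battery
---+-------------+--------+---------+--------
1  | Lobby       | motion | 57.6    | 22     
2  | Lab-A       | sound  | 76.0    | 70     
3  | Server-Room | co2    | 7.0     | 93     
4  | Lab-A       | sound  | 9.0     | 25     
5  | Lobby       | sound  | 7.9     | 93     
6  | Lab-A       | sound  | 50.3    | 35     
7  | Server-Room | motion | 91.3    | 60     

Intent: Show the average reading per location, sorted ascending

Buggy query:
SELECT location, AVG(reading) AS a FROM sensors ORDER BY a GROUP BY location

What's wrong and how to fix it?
Bug: ORDER BY appears before GROUP BY; SQL clause order requires GROUP BY first

Fix: Reorder: SELECT … FROM … GROUP BY … ORDER BY …

Corrected query:
SELECT location, AVG(reading) AS a FROM sensors GROUP BY location ORDER BY a

Result:
location    | a    
------------+------
Lobby       | 32.75
Lab-A       | 45.1 
Server-Room | 49.15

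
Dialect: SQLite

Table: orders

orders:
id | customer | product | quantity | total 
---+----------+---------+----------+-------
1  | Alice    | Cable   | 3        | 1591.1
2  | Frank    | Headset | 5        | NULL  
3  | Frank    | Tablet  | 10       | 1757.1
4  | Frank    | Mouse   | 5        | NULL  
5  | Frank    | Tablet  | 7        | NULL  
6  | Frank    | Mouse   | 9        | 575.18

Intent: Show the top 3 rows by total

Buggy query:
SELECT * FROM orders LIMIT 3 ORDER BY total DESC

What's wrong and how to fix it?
Bug: LIMIT must come after ORDER BY

Fix: Swap the clauses: ORDER BY first, then LIMIT

Corrected query:
SELECT * FROM orders ORDER BY total DESC LIMIT 3

Result:
id | customer | product | quantity | total 
---+----------+---------+----------+-------
3  | Frank    | Tablet  | 10       | 1757.1
1  | Alice    | Cable   | 3        | 1591.1
6  | Frank    | Mouse   | 9        | 575.18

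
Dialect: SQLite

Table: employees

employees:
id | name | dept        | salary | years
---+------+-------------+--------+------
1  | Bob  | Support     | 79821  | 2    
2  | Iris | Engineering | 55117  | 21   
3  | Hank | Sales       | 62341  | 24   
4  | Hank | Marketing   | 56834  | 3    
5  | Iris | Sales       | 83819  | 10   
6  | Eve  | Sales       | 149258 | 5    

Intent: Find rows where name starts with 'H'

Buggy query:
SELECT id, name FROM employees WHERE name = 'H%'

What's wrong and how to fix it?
Bug: '=' compares the literal string including the % character; pattern matching needs LIKE

Fix: Use LIKE for wildcard pattern matching

Corrected query:
SELECT id, name FROM employees WHERE name LIKE 'H%'

Result:
id | name
---+-----
3  | Hank
4  | Hank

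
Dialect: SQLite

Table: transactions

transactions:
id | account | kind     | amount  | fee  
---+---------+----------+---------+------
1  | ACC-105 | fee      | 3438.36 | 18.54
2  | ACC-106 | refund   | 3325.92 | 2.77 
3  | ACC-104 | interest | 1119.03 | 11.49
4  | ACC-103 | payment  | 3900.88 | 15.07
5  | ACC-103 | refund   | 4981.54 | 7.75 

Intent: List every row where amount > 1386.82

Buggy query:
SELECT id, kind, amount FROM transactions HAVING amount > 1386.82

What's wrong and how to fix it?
Bug: This is a non-aggregate query (no GROUP BY, no aggregates), so in SQLite the HAVING clause is invalid here; a row-level condition belongs in WHERE

Fix: Use WHERE for row-level filtering

Corrected query:
SELECT id, kind, amount FROM transactions WHERE amount > 1386.82

Result:
id | kind    | amount 
---+---------+--------
1  | fee     | 3438.36
2  | refund  | 3325.92
4  | payment | 3900.88
5  | refund  | 4981.54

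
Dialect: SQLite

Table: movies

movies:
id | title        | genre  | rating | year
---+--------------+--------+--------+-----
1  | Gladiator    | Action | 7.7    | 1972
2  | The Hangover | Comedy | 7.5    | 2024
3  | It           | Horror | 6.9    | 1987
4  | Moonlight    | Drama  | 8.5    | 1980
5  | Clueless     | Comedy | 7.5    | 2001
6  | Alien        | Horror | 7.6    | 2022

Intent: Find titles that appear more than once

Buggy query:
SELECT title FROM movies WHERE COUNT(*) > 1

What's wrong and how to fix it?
Bug: WHERE can't reference COUNT(*); aggregates are computed after WHERE

Fix: Group first, then use HAVING for the count condition

Corrected query:
SELECT title FROM movies GROUP BY title HAVING COUNT(*) > 1

Result:
(no rows)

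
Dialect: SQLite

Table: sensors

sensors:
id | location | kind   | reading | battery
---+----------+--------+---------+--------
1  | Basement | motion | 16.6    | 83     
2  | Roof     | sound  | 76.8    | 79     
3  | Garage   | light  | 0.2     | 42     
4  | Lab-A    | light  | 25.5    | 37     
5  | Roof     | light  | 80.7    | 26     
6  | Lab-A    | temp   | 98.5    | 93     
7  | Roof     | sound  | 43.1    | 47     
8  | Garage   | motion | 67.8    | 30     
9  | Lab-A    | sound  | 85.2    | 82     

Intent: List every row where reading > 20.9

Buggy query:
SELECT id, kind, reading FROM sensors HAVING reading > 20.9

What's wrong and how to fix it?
Bug: HAVING filters the output of aggregation, but this query has no GROUP BY and no aggregate functions, so SQLite rejects it (HAVING clause on a non-aggregate query); the condition here is per row

Fix: Use WHERE for row-level filtering

Corrected query:
SELECT id, kind, reading FROM sensors WHERE reading > 20.9

Result:
id | kind   | reading
---+--------+--------
2  | sound  | 76.8   
4  | light  | 25.5   
5  | light  | 80.7   
6  | temp   | 98.5   
7  | sound  | 43.1   
8  | motion | 67.8   
9  | sound  | 85.2   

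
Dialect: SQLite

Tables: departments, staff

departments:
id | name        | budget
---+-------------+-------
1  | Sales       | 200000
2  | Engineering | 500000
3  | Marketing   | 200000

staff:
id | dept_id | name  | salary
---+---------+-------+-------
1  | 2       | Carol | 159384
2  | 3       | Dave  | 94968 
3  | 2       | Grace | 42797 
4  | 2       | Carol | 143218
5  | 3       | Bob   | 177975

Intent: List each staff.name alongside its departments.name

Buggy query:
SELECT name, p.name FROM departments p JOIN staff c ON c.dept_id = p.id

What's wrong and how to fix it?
Bug: Both tables have a 'name' column; the unqualified reference is ambiguous

Fix: Qualify the column with its table alias (c.name)

Corrected query:
SELECT c.name, p.name FROM departments p JOIN staff c ON c.dept_id = p.id

Result:
name  | name       
------+------------
Carol | Engineering
Dave  | Marketing  
Grace | Engineering
Carol | Engineering
Bob   | Marketing  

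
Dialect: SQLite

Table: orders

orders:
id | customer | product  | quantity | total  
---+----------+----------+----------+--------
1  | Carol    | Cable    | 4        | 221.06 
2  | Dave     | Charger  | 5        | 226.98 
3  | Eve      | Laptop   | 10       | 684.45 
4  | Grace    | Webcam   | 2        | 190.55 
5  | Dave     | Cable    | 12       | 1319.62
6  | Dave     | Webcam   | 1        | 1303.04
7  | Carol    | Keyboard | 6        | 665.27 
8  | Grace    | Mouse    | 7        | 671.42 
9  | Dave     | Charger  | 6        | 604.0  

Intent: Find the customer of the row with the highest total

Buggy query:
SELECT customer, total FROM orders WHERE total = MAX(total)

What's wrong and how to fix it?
Bug: MAX(total) is an aggregate and cannot be used directly in WHERE

Fix: Use a subquery: WHERE total = (SELECT MAX(total) FROM orders)

Corrected query:
SELECT customer, total FROM orders WHERE total = (SELECT MAX(total) FROM orders)

Result:
customer | total  
---------+--------
Dave     | 1319.62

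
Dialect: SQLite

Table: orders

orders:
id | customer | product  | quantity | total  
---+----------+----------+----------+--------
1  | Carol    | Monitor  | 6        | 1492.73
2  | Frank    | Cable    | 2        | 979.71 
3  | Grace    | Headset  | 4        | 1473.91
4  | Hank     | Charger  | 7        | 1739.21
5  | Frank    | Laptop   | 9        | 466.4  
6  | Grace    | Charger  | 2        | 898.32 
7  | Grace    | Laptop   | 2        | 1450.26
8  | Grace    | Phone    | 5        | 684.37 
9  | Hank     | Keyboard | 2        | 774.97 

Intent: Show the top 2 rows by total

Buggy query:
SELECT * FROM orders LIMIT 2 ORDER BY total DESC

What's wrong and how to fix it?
Bug: LIMIT must come after ORDER BY

Fix: Sort with ORDER BY, then apply LIMIT

Corrected query:
SELECT * FROM orders ORDER BY total DESC LIMIT 2

Result:
id | customer | product | quantity | total  
---+----------+---------+----------+--------
4  | Hank     | Charger | 7        | 1739.21
1  | Carol    | Monitor | 6        | 1492.73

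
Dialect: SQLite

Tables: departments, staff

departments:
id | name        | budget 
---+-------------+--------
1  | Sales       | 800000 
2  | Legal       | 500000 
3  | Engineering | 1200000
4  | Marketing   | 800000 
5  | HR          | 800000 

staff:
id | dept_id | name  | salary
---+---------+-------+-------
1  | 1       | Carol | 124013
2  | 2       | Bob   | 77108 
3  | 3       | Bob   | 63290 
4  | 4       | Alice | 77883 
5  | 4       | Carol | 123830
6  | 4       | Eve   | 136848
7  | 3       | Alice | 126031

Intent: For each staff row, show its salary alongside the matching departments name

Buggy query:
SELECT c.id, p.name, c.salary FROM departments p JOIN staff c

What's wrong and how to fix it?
Bug: JOIN with no ON clause produces a cartesian product; every staff row pairs with every departments row

Fix: Specify the join condition linking the foreign key to the parent id

Corrected query:
SELECT c.id, p.name, c.salary FROM departments p JOIN staff c ON c.dept_id = p.id

Result:
id | name        | salary
---+-------------+-------
1  | Sales       | 124013
2  | Legal       | 77108 
3  | Engineering | 63290 
4  | Marketing   | 77883 
5  | Marketing   | 123830
6  | Marketing   | 136848
7  | Engineering | 126031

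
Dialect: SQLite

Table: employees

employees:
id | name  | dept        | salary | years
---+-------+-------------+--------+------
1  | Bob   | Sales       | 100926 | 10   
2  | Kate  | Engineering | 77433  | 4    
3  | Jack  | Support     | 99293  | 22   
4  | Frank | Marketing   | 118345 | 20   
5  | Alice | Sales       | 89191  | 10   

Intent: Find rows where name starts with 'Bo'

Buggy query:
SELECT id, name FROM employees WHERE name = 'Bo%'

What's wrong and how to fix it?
Bug: '=' compares the literal string including the % character; pattern matching needs LIKE

Fix: Replace '=' with LIKE so 'Bo%' is treated as a pattern

Corrected query:
SELECT id, name FROM employees WHERE name LIKE 'Bo%'

Result:
id | name
---+-----
1  | Bob 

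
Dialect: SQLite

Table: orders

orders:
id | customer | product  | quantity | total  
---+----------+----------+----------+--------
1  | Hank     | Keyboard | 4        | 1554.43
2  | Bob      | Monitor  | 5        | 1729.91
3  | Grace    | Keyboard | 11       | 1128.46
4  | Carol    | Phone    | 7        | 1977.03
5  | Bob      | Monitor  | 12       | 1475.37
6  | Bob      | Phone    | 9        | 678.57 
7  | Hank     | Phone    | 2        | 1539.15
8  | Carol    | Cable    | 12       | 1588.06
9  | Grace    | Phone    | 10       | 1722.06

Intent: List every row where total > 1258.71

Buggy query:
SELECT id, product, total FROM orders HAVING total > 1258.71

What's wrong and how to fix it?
Bug: HAVING filters the output of aggregation, but this query has no GROUP BY and no aggregate functions, so SQLite rejects it (HAVING clause on a non-aggregate query); the condition here is per row

Fix: Replace HAVING with WHERE since the condition applies to individual rows

Corrected query:
SELECT id, product, total FROM orders WHERE total > 1258.71

Result:
id | product  | total  
---+----------+--------
1  | Keyboard | 1554.43
2  | Monitor  | 1729.91
4  | Phone    | 1977.03
5  | Monitor  | 1475.37
7  | Phone    | 1539.15
8  | Cable    | 1588.06
9  | Phone    | 1722.06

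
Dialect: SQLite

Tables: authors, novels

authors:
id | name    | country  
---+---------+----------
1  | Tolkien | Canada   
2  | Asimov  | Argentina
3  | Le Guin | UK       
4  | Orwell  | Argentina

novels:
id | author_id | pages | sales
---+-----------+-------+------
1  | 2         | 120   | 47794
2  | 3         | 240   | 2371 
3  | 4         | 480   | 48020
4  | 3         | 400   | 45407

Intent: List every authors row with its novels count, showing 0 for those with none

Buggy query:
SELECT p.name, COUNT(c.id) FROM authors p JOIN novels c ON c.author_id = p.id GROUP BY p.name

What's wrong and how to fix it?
Bug: INNER JOIN drops authors rows that have no matching novels rows

Fix: Switch to LEFT JOIN to retain unmatched parent rows

Corrected query:
SELECT p.name, COUNT(c.id) FROM authors p LEFT JOIN novels c ON c.author_id = p.id GROUP BY p.name

Result:
name    | COUNT(c.id)
--------+------------
Asimov  | 1          
Le Guin | 2          
Orwell  | 1          
Tolkien | 0          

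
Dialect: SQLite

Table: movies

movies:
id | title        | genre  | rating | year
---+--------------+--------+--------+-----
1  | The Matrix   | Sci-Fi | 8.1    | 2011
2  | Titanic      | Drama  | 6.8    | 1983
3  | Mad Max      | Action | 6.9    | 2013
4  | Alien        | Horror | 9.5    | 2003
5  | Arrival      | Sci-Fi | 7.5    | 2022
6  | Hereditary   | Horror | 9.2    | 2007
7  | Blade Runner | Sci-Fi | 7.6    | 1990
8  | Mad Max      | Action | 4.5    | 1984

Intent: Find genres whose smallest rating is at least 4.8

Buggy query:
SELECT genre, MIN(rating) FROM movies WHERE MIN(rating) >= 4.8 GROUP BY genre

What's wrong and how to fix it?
Bug: Aggregates like MIN are computed per group after WHERE runs

Fix: Replace WHERE with HAVING after the GROUP BY

Corrected query:
SELECT genre, MIN(rating) FROM movies GROUP BY genre HAVING MIN(rating) >= 4.8

Result:
genre  | MIN(rating)
-------+------------
Drama  | 6.8        
Horror | 9.2        
Sci-Fi | 7.5        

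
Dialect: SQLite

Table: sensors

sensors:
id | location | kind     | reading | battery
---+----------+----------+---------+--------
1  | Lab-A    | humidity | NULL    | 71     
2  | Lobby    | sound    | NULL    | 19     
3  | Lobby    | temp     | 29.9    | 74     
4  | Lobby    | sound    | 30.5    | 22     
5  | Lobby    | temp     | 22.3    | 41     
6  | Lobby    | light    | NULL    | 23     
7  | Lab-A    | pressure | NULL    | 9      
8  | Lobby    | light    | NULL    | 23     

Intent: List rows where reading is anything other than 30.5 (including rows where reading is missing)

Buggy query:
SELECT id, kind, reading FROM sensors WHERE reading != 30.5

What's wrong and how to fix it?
Bug: 'reading != 30.5' is unknown when reading is NULL, so NULL rows are silently excluded

Fix: Add an explicit OR reading IS NULL to include the missing-value rows

Corrected query:
SELECT id, kind, reading FROM sensors WHERE reading != 30.5 OR reading IS NULL

Result:
id | kind     | reading
---+----------+--------
1  | humidity | NULL   
2  | sound    | NULL   
3  | temp     | 29.9   
5  | temp     | 22.3   
6  | light    | NULL   
7  | pressure | NULL   
8  | light    | NULL   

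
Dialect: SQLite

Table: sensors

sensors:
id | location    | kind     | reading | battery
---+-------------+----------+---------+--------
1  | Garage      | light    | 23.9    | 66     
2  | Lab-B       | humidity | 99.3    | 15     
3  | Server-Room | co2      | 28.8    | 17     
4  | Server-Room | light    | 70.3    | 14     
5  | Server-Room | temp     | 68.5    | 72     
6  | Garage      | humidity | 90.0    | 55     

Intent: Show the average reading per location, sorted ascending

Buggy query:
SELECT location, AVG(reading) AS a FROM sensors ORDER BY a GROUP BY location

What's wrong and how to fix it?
Bug: ORDER BY appears before GROUP BY; SQL clause order requires GROUP BY first

Fix: Reorder: SELECT … FROM … GROUP BY … ORDER BY …

Corrected query:
SELECT location, AVG(reading) AS a FROM sensors GROUP BY location ORDER BY a

Result:
location    | a        
------------+----------
Server-Room | 55.866667
Garage      | 56.95    
Lab-B       | 99.3     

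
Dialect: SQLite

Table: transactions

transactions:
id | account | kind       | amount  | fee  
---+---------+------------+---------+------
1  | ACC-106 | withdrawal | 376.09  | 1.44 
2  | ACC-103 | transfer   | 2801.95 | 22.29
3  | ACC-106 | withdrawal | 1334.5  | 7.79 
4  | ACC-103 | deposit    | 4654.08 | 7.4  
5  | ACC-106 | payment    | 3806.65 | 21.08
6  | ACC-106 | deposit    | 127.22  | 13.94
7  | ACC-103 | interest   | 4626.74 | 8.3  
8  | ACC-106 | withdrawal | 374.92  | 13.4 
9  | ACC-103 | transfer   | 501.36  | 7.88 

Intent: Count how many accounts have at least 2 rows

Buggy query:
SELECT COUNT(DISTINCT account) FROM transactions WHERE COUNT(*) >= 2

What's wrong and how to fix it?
Bug: COUNT(*) cannot appear in WHERE; the per-group count doesn't exist yet

Fix: Use a subquery that GROUPs and filters with HAVING, then count its rows

Corrected query:
SELECT COUNT(*) FROM (SELECT account FROM transactions GROUP BY account HAVING COUNT(*) >= 2)

Result:
COUNT(*)
--------
2       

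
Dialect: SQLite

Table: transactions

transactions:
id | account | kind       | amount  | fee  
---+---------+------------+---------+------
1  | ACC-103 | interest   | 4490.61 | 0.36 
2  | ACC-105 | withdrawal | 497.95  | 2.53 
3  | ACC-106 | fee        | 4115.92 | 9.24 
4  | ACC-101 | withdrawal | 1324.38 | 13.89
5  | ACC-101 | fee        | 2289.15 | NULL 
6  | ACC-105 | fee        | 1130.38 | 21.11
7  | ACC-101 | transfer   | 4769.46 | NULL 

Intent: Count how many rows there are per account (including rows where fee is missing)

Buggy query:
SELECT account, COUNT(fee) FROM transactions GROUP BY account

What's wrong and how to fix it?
Bug: COUNT(column) counts non-NULL values only; rows with NULL fee aren't counted

Fix: Replace COUNT(fee) with COUNT(*)

Corrected query:
SELECT account, COUNT(*) FROM transactions GROUP BY account

Result:
account | COUNT(*)
--------+---------
ACC-101 | 3       
ACC-103 | 1       
ACC-105 | 2       
ACC-106 | 1       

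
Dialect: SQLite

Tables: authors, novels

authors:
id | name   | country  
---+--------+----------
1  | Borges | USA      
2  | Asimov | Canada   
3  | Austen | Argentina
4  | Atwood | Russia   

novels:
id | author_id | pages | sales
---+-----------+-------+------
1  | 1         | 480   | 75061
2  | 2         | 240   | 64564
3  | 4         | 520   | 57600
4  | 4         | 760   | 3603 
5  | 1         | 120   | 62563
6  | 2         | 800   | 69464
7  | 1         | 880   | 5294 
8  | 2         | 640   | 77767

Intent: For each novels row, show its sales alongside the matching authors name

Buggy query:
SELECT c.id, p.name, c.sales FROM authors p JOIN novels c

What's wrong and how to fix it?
Bug: Missing join condition: each novels row is matched to all authors rows instead of just its own

Fix: Add ON c.author_id = p.id to the JOIN

Corrected query:
SELECT c.id, p.name, c.sales FROM authors p JOIN novels c ON c.author_id = p.id

Result:
id | name   | sales
---+--------+------
1  | Borges | 75061
2  | Asimov | 64564
3  | Atwood | 57600
4  | Atwood | 3603 
5  | Borges | 62563
6  | Asimov | 69464
7  | Borges | 5294 
8  | Asimov | 77767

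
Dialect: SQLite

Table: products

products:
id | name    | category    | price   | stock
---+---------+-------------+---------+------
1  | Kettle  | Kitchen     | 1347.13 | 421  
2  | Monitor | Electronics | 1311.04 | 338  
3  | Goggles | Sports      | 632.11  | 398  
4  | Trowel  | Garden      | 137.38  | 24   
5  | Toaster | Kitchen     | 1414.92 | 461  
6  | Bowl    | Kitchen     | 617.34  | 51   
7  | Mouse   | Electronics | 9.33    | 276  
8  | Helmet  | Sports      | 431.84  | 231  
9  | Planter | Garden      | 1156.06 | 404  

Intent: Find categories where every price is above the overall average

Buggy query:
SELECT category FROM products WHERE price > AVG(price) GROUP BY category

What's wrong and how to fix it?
Bug: AVG() is an aggregate; it can't sit directly in WHERE

Fix: Use a subquery for AVG and a HAVING MIN(...) filter so the condition holds for every row in the group

Corrected query:
SELECT category FROM products GROUP BY category HAVING MIN(price) > (SELECT AVG(price) FROM products)

Result:
(no rows)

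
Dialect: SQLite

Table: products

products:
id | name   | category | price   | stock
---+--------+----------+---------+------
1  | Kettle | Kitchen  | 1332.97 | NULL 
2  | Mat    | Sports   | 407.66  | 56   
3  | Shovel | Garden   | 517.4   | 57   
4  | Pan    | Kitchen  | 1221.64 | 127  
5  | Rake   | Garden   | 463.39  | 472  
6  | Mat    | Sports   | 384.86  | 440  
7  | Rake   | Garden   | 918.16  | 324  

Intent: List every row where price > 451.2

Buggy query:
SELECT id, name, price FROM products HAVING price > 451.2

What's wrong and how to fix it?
Bug: This is a non-aggregate query (no GROUP BY, no aggregates), so in SQLite the HAVING clause is invalid here; a row-level condition belongs in WHERE

Fix: Use WHERE for row-level filtering

Corrected query:
SELECT id, name, price FROM products WHERE price > 451.2

Result:
id | name   | price  
---+--------+--------
1  | Kettle | 1332.97
3  | Shovel | 517.4  
4  | Pan    | 1221.64
5  | Rake   | 463.39 
7  | Rake   | 918.16 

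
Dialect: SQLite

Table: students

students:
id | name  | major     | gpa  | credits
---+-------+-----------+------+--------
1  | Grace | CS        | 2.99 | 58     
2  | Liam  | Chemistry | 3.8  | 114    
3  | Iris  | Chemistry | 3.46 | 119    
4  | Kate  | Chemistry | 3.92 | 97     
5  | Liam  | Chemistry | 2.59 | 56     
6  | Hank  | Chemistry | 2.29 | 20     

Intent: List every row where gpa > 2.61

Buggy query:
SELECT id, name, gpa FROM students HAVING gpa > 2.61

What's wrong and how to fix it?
Bug: This is a non-aggregate query (no GROUP BY, no aggregates), so in SQLite the HAVING clause is invalid here; a row-level condition belongs in WHERE

Fix: Replace HAVING with WHERE since the condition applies to individual rows

Corrected query:
SELECT id, name, gpa FROM students WHERE gpa > 2.61

Result:
id | name  | gpa 
---+-------+-----
1  | Grace | 2.99
2  | Liam  | 3.8 
3  | Iris  | 3.46
4  | Kate  | 3.92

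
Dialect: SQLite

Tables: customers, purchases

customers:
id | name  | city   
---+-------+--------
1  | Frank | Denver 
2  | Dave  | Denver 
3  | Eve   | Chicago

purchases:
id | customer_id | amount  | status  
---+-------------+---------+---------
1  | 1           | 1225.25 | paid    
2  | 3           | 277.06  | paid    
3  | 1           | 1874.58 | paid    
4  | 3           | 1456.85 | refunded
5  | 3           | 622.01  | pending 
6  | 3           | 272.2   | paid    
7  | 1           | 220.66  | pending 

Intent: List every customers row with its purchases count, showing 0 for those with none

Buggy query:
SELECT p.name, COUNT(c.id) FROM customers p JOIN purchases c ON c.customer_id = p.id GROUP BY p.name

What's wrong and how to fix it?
Bug: An inner join excludes parents with zero children

Fix: Switch to LEFT JOIN to retain unmatched parent rows

Corrected query:
SELECT p.name, COUNT(c.id) FROM customers p LEFT JOIN purchases c ON c.customer_id = p.id GROUP BY p.name

Result:
name  | COUNT(c.id)
------+------------
Dave  | 0          
Eve   | 4          
Frank | 3          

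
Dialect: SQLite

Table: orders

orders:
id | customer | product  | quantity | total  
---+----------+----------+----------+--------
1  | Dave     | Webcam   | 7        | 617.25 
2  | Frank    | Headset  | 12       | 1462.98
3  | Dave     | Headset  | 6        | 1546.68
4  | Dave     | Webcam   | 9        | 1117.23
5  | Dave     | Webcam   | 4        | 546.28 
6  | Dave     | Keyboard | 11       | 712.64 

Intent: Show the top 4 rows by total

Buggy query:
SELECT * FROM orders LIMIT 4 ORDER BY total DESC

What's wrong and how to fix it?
Bug: LIMIT must come after ORDER BY

Fix: Swap the clauses: ORDER BY first, then LIMIT

Corrected query:
SELECT * FROM orders ORDER BY total DESC LIMIT 4

Result:
id | customer | product  | quantity | total  
---+----------+----------+----------+--------
3  | Dave     | Headset  | 6        | 1546.68
2  | Frank    | Headset  | 12       | 1462.98
4  | Dave     | Webcam   | 9        | 1117.23
6  | Dave     | Keyboard | 11       | 712.64 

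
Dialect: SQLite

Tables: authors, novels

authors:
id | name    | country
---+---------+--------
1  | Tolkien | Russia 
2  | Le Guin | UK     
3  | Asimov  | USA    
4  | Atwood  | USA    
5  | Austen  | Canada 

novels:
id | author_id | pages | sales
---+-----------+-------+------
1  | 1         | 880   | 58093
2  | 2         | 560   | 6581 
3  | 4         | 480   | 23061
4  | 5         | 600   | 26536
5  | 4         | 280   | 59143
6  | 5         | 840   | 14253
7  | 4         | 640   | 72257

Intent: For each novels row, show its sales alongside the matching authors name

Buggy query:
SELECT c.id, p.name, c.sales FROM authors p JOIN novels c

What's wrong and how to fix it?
Bug: Missing join condition: each novels row is matched to all authors rows instead of just its own

Fix: Add ON c.author_id = p.id to the JOIN

Corrected query:
SELECT c.id, p.name, c.sales FROM authors p JOIN novels c ON c.author_id = p.id

Result:
id | name    | sales
---+---------+------
1  | Tolkien | 58093
2  | Le Guin | 6581 
3  | Atwood  | 23061
4  | Austen  | 26536
5  | Atwood  | 59143
6  | Austen  | 14253
7  | Atwood  | 72257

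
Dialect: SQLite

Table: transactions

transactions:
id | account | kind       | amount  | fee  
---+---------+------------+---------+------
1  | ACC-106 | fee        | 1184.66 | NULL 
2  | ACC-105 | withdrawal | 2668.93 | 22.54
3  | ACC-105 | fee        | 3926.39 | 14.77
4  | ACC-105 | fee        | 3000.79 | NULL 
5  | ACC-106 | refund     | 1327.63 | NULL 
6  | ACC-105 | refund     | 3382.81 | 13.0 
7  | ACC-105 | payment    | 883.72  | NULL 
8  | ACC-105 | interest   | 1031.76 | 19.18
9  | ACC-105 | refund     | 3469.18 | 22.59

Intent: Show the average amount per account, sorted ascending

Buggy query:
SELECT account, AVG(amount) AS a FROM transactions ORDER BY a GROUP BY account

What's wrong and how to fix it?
Bug: ORDER BY appears before GROUP BY; SQL clause order requires GROUP BY first

Fix: Reorder: SELECT … FROM … GROUP BY … ORDER BY …

Corrected query:
SELECT account, AVG(amount) AS a FROM transactions GROUP BY account ORDER BY a

Result:
account | a          
--------+------------
ACC-106 | 1256.145   
ACC-105 | 2623.368571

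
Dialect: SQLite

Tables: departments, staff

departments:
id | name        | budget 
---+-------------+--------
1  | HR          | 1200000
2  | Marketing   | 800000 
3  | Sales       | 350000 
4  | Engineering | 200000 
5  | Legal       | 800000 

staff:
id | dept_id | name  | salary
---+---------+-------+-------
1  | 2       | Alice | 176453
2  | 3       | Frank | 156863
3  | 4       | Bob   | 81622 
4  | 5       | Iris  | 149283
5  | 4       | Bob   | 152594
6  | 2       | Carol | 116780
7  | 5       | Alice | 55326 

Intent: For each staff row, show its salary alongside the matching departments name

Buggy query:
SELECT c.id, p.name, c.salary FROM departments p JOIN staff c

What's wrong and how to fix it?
Bug: JOIN with no ON clause produces a cartesian product; every staff row pairs with every departments row

Fix: Specify the join condition linking the foreign key to the parent id

Corrected query:
SELECT c.id, p.name, c.salary FROM departments p JOIN staff c ON c.dept_id = p.id

Result:
id | name        | salary
---+-------------+-------
1  | Marketing   | 176453
2  | Sales       | 156863
3  | Engineering | 81622 
4  | Legal       | 149283
5  | Engineering | 152594
6  | Marketing   | 116780
7  | Legal       | 55326 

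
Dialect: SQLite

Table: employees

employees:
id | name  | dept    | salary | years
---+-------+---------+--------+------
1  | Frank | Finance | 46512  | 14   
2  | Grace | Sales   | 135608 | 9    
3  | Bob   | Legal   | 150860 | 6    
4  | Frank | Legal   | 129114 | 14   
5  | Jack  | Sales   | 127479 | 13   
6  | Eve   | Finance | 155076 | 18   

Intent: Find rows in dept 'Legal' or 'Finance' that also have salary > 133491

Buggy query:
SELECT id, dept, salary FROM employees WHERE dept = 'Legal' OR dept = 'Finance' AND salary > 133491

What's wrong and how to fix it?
Bug: Without parentheses, AND is evaluated before OR, so the salary filter only applies to the 'Finance' branch

Fix: Group the OR with parentheses (or use IN), then AND the threshold

Corrected query:
SELECT id, dept, salary FROM employees WHERE (dept = 'Legal' OR dept = 'Finance') AND salary > 133491

Result:
id | dept    | salary
---+---------+-------
3  | Legal   | 150860
6  | Finance | 155076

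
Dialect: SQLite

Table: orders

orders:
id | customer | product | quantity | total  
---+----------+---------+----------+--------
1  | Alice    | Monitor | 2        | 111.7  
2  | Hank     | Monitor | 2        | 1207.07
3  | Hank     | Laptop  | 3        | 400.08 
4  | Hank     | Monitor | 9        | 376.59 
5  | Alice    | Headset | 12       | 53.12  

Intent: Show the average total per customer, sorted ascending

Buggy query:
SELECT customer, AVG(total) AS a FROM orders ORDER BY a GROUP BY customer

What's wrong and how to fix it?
Bug: GROUP BY must precede ORDER BY

Fix: Reorder: SELECT … FROM … GROUP BY … ORDER BY …

Corrected query:
SELECT customer, AVG(total) AS a FROM orders GROUP BY customer ORDER BY a

Result:
customer | a         
---------+-----------
Alice    | 82.41     
Hank     | 661.246667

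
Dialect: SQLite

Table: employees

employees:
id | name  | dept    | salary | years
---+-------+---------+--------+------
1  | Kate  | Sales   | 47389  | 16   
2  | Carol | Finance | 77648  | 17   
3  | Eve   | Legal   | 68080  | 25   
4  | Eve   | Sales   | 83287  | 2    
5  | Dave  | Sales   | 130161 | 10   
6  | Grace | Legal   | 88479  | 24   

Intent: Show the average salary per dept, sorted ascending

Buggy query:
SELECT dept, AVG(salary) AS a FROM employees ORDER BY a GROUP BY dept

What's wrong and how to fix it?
Bug: GROUP BY must precede ORDER BY

Fix: Reorder: SELECT … FROM … GROUP BY … ORDER BY …

Corrected query:
SELECT dept, AVG(salary) AS a FROM employees GROUP BY dept ORDER BY a

Result:
dept    | a           
--------+-------------
Finance | 77648       
Legal   | 78279.5     
Sales   | 86945.666667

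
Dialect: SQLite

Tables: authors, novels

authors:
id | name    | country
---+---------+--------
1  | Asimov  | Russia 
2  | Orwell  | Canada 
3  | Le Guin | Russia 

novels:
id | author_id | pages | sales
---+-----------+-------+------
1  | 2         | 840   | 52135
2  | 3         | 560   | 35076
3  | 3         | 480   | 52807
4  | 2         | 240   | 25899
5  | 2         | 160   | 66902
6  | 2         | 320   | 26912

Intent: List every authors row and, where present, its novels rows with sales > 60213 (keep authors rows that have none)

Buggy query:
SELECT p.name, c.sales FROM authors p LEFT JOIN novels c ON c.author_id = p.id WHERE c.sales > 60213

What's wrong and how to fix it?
Bug: A WHERE condition on the right-hand table after LEFT JOIN drops unmatched parents

Fix: Put 'c.sales > 60213' in the JOIN's ON clause instead of WHERE

Corrected query:
SELECT p.name, c.sales FROM authors p LEFT JOIN novels c ON c.author_id = p.id AND c.sales > 60213

Result:
name    | sales
--------+------
Asimov  | NULL 
Orwell  | 66902
Le Guin | NULL 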